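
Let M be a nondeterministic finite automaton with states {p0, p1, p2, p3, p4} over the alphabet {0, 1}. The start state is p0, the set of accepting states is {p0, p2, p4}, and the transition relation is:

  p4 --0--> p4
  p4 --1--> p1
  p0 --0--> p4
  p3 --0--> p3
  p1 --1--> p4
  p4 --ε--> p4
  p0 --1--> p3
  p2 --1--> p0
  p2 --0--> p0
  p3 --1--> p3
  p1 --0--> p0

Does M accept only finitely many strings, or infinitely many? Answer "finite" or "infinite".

infinite

State p0 is reachable from the start and can reach an accepting state, and it lies on the cycle p0 → p4 → p1 → p0.
Traversing that cycle any number of times yields accepted strings of unbounded length, so the language is infinite.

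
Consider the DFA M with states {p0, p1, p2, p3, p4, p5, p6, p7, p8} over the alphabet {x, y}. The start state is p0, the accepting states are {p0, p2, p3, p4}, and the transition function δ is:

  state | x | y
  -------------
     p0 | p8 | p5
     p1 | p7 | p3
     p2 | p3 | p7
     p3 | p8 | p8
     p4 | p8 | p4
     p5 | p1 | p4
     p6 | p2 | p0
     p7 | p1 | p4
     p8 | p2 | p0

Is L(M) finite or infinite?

infinite

State p0 is reachable from the start and can reach an accepting state, and it lies on the cycle p0 → p8 → p0.
Traversing that cycle any number of times yields accepted strings of unbounded length, so the language is infinite.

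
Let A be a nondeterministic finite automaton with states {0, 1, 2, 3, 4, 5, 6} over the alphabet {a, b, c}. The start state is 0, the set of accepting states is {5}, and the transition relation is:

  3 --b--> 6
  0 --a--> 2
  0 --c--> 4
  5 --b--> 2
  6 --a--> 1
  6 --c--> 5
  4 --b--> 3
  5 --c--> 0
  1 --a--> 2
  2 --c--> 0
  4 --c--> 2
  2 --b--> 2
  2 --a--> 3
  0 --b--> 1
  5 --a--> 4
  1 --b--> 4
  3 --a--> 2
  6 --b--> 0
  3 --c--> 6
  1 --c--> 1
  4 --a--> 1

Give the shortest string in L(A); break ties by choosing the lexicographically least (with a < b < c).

aabc

A breadth-first search from 0 reaches an accepting state first via the path 0 → 2 → 3 → 6 → 5 on input aabc.
No string of length < 4 is accepted (BFS exhausts all shorter strings without reaching an accepting state), and aabc is the lexicographically least accepting string of length 4.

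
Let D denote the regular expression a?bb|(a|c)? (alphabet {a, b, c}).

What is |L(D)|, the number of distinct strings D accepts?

The expression has no Kleene star, so L(D) is finite. Expanding the alternatives gives {ε, a, c, bb, abb}.
That is 1 of length 0, 2 of length 1, 1 of length 2, 1 of length 3: 5 strings in all.

5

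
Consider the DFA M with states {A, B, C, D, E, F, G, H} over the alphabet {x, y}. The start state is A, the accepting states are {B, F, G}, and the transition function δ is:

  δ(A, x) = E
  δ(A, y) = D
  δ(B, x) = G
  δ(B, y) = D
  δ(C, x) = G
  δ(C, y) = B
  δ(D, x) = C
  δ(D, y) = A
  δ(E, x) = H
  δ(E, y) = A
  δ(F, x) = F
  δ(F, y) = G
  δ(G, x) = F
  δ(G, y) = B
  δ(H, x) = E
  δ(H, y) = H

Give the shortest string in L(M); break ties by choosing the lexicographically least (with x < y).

yxx

A breadth-first search from A reaches an accepting state first via the path A → D → C → G on input yxx.
No string of length < 3 is accepted (BFS exhausts all shorter strings without reaching an accepting state), and yxx is the lexicographically least accepting string of length 3.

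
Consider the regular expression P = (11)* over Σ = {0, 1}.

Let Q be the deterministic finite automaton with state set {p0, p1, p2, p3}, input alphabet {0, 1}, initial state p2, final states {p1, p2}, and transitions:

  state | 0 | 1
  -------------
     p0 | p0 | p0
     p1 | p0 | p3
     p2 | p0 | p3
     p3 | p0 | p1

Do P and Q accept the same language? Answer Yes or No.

Yes

Converting the expression P to a DFA (subset construction, then merging equivalent states) gives the minimal DFA with states {r0, r1, r2}, start state r0, accepting states {r0} and transitions r0: 0→r1, 1→r2; r1: 0→r1, 1→r1; r2: 0→r1, 1→r0.
Exploring the product automaton P × Q from the start pair (r0, p2), following both machines on each input symbol, reaches 4 state pairs: (r0, p2), (r1, p0), (r2, p3), (r0, p1).
P accepts in {r0} and Q accepts in {p1, p2}. In every reachable pair the two components are either both accepting — (r0, p2), (r0, p1) — or both non-accepting, so no string is accepted by exactly one of the machines: L(P) \ L(Q) and L(Q) \ L(P) are both empty.
Hence every string is accepted by P iff it is accepted by Q, and the two languages coincide.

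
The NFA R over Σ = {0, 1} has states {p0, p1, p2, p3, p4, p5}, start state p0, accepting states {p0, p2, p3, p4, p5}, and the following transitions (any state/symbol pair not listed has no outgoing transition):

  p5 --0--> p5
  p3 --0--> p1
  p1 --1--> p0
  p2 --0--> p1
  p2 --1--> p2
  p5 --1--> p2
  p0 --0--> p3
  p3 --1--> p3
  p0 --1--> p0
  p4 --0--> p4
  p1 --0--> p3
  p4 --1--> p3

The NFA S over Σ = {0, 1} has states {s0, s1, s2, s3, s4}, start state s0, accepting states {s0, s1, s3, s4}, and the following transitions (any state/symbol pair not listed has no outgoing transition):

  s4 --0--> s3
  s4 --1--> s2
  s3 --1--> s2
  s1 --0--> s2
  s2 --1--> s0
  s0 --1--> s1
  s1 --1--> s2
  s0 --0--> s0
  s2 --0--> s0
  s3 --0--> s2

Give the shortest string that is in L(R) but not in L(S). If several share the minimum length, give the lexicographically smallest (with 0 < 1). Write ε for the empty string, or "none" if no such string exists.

10

The string 10 is accepted by R but not by S.
No shorter string lies in the difference, and 10 is the lexicographically first length-2 string in L(R) \ L(S).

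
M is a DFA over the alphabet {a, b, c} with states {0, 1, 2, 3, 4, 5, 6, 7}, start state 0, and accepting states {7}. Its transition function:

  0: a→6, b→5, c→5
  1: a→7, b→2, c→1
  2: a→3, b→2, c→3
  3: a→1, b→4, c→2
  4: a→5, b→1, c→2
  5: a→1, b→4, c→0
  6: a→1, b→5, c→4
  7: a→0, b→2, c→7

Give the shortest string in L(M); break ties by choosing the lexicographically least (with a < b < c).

A breadth-first search from 0 reaches an accepting state first via the path 0 → 6 → 1 → 7 on input aaa.
No string of length < 3 is accepted (BFS exhausts all shorter strings without reaching an accepting state), and aaa is the lexicographically least accepting string of length 3.

aaa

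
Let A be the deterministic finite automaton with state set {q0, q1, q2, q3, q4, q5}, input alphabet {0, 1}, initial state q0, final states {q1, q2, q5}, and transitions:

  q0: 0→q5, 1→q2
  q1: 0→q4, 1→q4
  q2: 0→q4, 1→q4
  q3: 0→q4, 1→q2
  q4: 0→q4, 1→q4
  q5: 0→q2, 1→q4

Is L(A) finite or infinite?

finite

The useful states (reachable from q0 and able to reach an accepting state) are {q0, q2, q5}.
Restricted to these states the transition graph has no cycle, so every accepting path has bounded length and L is finite.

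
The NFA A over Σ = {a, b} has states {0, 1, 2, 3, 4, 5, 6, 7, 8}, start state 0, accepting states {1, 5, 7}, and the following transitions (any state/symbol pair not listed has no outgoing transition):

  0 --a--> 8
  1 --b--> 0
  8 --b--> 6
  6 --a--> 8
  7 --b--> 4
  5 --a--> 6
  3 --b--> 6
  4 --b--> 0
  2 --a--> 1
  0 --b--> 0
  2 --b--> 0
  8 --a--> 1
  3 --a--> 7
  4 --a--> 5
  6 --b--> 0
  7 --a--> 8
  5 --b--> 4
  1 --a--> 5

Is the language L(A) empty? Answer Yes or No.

No

The string aa is accepted: the run 0 → 8 → 1 ends in the accepting state 1.
Since at least one string is accepted, L(A) is not empty.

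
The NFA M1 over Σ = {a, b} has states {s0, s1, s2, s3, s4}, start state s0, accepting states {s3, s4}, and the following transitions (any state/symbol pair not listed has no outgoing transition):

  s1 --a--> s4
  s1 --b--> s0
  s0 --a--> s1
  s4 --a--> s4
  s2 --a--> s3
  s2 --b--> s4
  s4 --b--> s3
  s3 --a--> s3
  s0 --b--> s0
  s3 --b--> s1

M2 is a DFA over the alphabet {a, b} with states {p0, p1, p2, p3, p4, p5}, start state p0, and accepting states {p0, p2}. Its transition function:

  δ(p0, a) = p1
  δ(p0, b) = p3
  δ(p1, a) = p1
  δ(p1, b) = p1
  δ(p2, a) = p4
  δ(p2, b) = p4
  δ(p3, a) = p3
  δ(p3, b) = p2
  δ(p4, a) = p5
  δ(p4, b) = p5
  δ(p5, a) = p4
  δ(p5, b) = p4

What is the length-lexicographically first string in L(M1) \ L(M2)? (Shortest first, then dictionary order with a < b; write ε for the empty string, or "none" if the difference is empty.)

The string aa is accepted by M1 but not by M2.
No shorter string lies in the difference, and aa is the lexicographically first length-2 string in L(M1) \ L(M2).

aa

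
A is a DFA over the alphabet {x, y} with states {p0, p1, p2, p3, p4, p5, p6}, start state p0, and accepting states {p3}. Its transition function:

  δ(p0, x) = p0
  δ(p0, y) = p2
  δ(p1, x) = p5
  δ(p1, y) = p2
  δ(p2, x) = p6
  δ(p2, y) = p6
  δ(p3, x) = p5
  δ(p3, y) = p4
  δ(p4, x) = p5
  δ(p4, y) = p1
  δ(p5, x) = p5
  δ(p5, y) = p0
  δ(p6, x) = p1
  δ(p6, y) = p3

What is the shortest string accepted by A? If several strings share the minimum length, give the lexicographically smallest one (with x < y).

yxy

A breadth-first search from p0 reaches an accepting state first via the path p0 → p2 → p6 → p3 on input yxy.
No string of length < 3 is accepted (BFS exhausts all shorter strings without reaching an accepting state), and yxy is the lexicographically least accepting string of length 3.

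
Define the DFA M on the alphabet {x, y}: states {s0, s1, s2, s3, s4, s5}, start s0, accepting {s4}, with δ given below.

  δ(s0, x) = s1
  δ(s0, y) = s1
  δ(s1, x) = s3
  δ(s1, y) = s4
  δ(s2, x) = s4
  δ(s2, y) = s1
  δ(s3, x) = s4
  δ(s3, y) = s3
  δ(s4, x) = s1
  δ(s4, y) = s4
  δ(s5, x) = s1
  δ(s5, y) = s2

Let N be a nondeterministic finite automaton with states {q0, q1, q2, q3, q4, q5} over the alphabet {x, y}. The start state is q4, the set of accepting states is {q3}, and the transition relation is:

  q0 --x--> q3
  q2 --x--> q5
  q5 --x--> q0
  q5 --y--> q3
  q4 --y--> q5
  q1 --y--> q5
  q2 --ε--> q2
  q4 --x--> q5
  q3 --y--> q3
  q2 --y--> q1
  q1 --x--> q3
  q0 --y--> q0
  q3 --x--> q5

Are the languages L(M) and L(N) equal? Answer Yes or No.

Exploring the product automaton M × N from the start pair (s0, q4), following both machines on each input symbol, reaches 4 state pairs: (s0, q4), (s1, q5), (s3, q0), (s4, q3).
M accepts in {s4} and N accepts in {q3}. In every reachable pair the two components are either both accepting — (s4, q3) — or both non-accepting, so no string is accepted by exactly one of the machines: L(M) \ L(N) and L(N) \ L(M) are both empty.
Hence every string is accepted by M iff it is accepted by N, and the two languages coincide.

Yes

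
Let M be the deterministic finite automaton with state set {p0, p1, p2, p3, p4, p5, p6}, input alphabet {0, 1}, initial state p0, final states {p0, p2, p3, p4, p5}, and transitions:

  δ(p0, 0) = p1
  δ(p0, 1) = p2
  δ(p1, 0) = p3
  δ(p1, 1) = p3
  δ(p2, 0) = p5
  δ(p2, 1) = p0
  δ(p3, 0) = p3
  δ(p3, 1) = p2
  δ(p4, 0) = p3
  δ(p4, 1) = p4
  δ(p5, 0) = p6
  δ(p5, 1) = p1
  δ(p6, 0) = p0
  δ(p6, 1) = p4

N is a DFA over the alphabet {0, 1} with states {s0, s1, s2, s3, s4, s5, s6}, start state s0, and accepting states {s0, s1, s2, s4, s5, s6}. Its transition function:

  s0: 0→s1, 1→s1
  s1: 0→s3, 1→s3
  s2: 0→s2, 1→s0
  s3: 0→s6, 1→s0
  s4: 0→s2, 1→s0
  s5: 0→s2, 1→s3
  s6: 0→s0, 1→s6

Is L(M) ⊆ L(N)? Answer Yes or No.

The string 00 is in L(M) but not in L(N).
So L(M) ⊄ L(N).

No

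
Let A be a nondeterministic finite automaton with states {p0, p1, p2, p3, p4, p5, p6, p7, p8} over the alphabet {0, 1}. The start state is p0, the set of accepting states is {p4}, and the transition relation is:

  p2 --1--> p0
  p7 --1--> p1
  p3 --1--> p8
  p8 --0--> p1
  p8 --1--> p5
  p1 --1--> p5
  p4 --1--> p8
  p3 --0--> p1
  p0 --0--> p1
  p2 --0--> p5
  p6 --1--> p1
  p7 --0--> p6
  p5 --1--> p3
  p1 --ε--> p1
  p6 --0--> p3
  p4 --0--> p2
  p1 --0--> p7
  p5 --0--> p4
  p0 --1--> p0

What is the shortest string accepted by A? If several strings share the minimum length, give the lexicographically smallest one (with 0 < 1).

A breadth-first search from p0 reaches an accepting state first via the path p0 → p1 → p5 → p4 on input 010.
No string of length < 3 is accepted (BFS exhausts all shorter strings without reaching an accepting state), and 010 is the lexicographically least accepting string of length 3.

010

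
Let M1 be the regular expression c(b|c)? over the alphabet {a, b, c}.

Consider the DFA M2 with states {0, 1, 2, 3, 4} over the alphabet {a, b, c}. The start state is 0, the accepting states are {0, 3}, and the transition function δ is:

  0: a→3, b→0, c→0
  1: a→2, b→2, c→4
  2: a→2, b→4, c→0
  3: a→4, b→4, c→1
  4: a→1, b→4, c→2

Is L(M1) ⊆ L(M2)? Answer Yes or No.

Yes

Converting the expression M1 to a DFA (subset construction, then merging equivalent states) gives the minimal DFA with states {r0, r1, r2, r3}, start state r0, accepting states {r2, r3} and transitions r0: a→r1, b→r1, c→r2; r1: a→r1, b→r1, c→r1; r2: a→r1, b→r3, c→r3; r3: a→r1, b→r1, c→r1.
Exploring the product automaton M1 × M2 from the start pair (r0, 0), following both machines on each input symbol, reaches 8 state pairs: (r0, 0), (r1, 3), (r1, 0), (r2, 0), (r1, 4), (r1, 1), (r3, 0), (r1, 2).
M1 accepts in {r2, r3} and M2 accepts in {0, 3}. The reachable pairs whose M1-component is accepting are (r2, 0), (r3, 0); in each of them the M2-component is accepting too, so the product for L(M1) \ L(M2) (M1-component accepting, M2-component rejecting) has no reachable accepting pair and the difference is empty.
Hence every string in L(M1) is also in L(M2).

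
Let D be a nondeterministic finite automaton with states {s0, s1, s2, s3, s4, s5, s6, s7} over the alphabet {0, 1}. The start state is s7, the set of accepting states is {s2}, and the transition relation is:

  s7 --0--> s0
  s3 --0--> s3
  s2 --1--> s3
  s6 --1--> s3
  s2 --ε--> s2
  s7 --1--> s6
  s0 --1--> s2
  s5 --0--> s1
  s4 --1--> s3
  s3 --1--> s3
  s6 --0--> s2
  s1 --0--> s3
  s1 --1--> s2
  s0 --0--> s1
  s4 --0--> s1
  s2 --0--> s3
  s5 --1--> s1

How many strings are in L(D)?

The useful subgraph on states {s0, s1, s2, s6, s7} is acyclic, so L(D) is finite; the longest accepting path visits 4 useful states, giving maximum string length 3.
Counting accepting paths from s7 by length: 2 of length 2, 1 of length 3. Total 3.

3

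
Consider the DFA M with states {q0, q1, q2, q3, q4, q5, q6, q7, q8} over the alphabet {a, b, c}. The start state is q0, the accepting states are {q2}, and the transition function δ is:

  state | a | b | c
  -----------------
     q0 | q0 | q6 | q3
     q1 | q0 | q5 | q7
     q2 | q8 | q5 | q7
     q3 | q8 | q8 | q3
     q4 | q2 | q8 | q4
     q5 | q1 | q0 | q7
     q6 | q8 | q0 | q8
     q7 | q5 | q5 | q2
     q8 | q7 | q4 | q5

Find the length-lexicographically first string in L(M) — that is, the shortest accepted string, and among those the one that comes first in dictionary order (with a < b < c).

baac

A breadth-first search from q0 reaches an accepting state first via the path q0 → q6 → q8 → q7 → q2 on input baac.
No string of length < 4 is accepted (BFS exhausts all shorter strings without reaching an accepting state), and baac is the lexicographically least accepting string of length 4.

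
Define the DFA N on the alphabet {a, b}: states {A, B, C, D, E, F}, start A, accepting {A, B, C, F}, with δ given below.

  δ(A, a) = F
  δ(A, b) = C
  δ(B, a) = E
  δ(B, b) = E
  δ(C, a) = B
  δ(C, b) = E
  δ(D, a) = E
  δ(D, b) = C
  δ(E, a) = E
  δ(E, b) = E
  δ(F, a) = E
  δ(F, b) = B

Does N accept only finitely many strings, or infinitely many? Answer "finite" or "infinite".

finite

The useful states (reachable from A and able to reach an accepting state) are {A, B, C, F}.
Restricted to these states the transition graph has no cycle, so every accepting path has bounded length and L is finite.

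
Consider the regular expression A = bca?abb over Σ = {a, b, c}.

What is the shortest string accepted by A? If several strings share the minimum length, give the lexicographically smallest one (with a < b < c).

By inspection of the expression, no string of length less than 5 matches, and bcabb is the lexicographically first match of length 5.

bcabb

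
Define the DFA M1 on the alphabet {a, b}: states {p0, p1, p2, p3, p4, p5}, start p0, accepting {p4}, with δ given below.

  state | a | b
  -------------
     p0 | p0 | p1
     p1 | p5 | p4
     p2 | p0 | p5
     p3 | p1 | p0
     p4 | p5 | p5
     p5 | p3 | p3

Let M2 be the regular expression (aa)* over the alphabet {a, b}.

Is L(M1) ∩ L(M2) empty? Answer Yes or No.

Converting the expression M2 to a DFA (subset construction, then merging equivalent states) gives the minimal DFA with states {r0, r1, r2}, start state r0, accepting states {r0} and transitions r0: a→r1, b→r2; r1: a→r0, b→r2; r2: a→r2, b→r2.
Exploring the product automaton M1 × M2 from the start pair (p0, r0), following both machines on each input symbol, reaches 7 state pairs: (p0, r0), (p0, r1), (p1, r2), (p5, r2), (p4, r2), (p3, r2), (p0, r2).
M1 accepts in {p4} and M2 accepts in {r0}; no reachable pair has both components accepting, so no string drives both machines to acceptance simultaneously and L(M1) ∩ L(M2) = ∅.
So no string is accepted by both, and the intersection is empty.

Yes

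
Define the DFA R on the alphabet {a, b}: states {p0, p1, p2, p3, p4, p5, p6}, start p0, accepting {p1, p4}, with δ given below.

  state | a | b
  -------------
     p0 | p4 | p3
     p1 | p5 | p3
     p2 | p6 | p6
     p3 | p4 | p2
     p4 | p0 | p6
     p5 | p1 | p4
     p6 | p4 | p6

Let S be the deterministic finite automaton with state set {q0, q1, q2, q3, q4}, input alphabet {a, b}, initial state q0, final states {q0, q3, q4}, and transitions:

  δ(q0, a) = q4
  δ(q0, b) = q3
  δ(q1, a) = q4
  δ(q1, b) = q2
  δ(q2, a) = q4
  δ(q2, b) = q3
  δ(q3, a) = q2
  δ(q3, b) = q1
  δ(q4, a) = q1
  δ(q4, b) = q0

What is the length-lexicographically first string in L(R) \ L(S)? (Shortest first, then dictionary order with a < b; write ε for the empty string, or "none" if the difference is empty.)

ba

The string ba is accepted by R but not by S.
No shorter string lies in the difference, and ba is the lexicographically first length-2 string in L(R) \ L(S).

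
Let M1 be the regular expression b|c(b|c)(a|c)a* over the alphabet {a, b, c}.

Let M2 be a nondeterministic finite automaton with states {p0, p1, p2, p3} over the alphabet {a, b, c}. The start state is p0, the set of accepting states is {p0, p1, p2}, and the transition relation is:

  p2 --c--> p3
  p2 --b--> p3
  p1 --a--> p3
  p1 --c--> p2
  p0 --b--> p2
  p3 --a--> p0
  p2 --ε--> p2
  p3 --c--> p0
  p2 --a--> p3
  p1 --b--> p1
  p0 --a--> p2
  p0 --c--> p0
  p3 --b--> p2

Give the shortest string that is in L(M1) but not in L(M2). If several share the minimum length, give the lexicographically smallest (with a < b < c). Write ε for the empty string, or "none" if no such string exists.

cba

The string cba is accepted by M1 but not by M2.
No shorter string lies in the difference, and cba is the lexicographically first length-3 string in L(M1) \ L(M2).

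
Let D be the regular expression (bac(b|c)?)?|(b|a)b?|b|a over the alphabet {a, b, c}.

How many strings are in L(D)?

8

The expression has no Kleene star, so L(D) is finite. Expanding the alternatives gives {ε, a, b, ab, bb, bac, bacb, bacc}.
That is 1 of length 0, 2 of length 1, 2 of length 2, 1 of length 3, 2 of length 4: 8 strings in all.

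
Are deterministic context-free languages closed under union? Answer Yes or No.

{aⁿbⁿ : n≥0} and {aⁿb²ⁿ : n≥0} are each accepted by a deterministic PDA (push the a's; pop one per b, respectively one per two b's), but their union U is not. Suppose a DPDA M accepted U. Being deterministic, M has a single run on aⁿb²ⁿ, and since aⁿbⁿ ∈ U that run passes through an accepting configuration right after consuming the prefix aⁿbⁿ and then goes on to accept again after n more b's. Build an ordinary (nondeterministic) PDA M′ that simulates M on a's and b's and, at any moment when M is in an accepting state, may switch to a second mode in which it reads only c's, feeding each c to M as a b; M′ accepts when M does. Then M′ accepts aⁱbʲcᵏ (k≥1) exactly when both aⁱbʲ ∈ U and aⁱbʲ⁺ᵏ ∈ U, and checking the four cases (i=j or j=2i, combined with j+k=i or j+k=2i) leaves only i=j=k: so L(M′) ∩ a*b*c⁺ = {aⁿbⁿcⁿ : n≥1} would be context-free, which it is not (pumping lemma) — contradiction. (The union is an unambiguous CFL; it is determinism, not unambiguity, that fails.)

No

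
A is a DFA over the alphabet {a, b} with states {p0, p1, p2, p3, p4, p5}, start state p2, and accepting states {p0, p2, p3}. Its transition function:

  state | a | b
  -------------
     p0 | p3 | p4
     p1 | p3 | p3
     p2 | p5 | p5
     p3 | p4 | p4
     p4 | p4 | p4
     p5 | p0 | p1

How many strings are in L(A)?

The useful subgraph on states {p0, p1, p2, p3, p5} is acyclic, so L(A) is finite; the longest accepting path visits 4 useful states, giving maximum string length 3.
Counting accepting paths from p2 by length: 1 of length 0, 2 of length 2, 6 of length 3. Total 9.

9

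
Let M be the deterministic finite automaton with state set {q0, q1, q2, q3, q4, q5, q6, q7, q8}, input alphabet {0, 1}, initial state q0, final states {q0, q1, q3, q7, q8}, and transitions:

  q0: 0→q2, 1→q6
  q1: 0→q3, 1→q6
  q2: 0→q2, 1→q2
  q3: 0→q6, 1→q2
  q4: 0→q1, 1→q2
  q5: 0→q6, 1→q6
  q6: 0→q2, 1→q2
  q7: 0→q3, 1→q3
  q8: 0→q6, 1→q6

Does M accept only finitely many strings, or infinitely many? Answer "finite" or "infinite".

The useful states (reachable from q0 and able to reach an accepting state) are {q0}.
Restricted to these states the transition graph has no cycle, so every accepting path has bounded length and L is finite.

finite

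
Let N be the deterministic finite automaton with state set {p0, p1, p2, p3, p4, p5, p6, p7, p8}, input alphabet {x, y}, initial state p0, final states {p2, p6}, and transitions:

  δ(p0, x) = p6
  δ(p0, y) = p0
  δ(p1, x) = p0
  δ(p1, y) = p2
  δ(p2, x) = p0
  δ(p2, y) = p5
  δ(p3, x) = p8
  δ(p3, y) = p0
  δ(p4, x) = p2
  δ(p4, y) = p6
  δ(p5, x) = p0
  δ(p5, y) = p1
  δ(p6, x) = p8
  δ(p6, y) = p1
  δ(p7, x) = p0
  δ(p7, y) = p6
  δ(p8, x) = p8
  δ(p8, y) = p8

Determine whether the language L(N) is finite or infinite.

infinite

State p0 is reachable from the start and can reach an accepting state, and it lies on the cycle p0 → p0.
Traversing that cycle any number of times yields accepted strings of unbounded length, so the language is infinite.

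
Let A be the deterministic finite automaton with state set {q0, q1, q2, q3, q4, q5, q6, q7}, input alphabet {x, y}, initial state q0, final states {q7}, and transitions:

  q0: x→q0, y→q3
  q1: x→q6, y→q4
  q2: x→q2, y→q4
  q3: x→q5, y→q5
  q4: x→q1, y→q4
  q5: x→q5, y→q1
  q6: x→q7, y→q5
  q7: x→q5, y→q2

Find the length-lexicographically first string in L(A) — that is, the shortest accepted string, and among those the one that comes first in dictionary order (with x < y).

yxyxx

A breadth-first search from q0 reaches an accepting state first via the path q0 → q3 → q5 → q1 → q6 → q7 on input yxyxx.
No string of length < 5 is accepted (BFS exhausts all shorter strings without reaching an accepting state), and yxyxx is the lexicographically least accepting string of length 5.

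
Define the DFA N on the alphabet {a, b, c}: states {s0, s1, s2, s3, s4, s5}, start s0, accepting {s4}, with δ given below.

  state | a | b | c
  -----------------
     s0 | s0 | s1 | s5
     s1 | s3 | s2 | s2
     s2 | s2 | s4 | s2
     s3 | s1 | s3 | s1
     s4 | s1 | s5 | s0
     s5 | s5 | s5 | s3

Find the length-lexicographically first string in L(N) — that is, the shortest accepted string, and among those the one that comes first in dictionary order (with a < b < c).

A breadth-first search from s0 reaches an accepting state first via the path s0 → s1 → s2 → s4 on input bbb.
No string of length < 3 is accepted (BFS exhausts all shorter strings without reaching an accepting state), and bbb is the lexicographically least accepting string of length 3.

bbb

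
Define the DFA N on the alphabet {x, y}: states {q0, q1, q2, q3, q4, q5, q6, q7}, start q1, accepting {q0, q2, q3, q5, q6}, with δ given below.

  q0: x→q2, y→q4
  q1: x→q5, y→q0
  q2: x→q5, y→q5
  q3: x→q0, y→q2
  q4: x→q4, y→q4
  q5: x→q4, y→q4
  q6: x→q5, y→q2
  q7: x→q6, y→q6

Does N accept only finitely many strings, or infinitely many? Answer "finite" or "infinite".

The useful states (reachable from q1 and able to reach an accepting state) are {q0, q1, q2, q5}.
Restricted to these states the transition graph has no cycle, so every accepting path has bounded length and L is finite.

finite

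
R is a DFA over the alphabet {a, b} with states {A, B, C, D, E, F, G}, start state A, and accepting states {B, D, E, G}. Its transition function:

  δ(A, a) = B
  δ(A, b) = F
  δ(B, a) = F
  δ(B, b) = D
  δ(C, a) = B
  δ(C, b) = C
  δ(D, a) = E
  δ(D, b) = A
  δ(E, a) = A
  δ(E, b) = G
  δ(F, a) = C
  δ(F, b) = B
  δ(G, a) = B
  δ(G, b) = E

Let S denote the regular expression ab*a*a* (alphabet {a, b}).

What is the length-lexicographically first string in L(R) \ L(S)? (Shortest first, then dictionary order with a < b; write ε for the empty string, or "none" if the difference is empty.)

The string bb is accepted by R but not by S.
No shorter string lies in the difference, and bb is the lexicographically first length-2 string in L(R) \ L(S).

bb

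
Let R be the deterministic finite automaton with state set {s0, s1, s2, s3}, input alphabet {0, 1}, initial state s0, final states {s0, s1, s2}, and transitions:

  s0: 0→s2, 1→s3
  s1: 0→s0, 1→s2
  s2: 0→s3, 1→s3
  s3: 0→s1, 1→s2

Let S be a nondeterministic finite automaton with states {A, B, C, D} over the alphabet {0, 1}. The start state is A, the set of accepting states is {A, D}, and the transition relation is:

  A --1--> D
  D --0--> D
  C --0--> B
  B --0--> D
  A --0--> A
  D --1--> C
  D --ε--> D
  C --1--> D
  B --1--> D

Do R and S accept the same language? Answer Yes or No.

The string 11 is accepted by R but rejected by S.
So L(R) ≠ L(S).

No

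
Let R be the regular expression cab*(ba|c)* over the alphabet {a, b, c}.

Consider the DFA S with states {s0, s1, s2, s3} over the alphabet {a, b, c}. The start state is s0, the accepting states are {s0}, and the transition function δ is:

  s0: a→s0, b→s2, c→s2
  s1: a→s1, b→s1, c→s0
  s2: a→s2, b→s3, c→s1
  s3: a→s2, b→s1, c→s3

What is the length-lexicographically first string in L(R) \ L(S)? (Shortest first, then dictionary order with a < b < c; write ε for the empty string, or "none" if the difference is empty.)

The string ca is accepted by R but not by S.
No shorter string lies in the difference, and ca is the lexicographically first length-2 string in L(R) \ L(S).

ca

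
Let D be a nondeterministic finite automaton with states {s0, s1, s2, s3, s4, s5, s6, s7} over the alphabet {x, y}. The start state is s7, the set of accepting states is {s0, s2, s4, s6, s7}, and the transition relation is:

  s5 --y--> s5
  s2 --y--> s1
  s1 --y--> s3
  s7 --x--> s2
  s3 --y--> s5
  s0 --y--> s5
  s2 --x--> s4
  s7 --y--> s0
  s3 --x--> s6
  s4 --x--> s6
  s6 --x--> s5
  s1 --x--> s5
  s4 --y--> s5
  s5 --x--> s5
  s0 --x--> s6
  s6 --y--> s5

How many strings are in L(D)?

7

The useful subgraph on states {s0, s1, s2, s3, s4, s6, s7} is acyclic, so L(D) is finite; the longest accepting path visits 5 useful states, giving maximum string length 4.
Counting accepting paths from s7 by length: 1 of length 0, 2 of length 1, 2 of length 2, 1 of length 3, 1 of length 4. Total 7.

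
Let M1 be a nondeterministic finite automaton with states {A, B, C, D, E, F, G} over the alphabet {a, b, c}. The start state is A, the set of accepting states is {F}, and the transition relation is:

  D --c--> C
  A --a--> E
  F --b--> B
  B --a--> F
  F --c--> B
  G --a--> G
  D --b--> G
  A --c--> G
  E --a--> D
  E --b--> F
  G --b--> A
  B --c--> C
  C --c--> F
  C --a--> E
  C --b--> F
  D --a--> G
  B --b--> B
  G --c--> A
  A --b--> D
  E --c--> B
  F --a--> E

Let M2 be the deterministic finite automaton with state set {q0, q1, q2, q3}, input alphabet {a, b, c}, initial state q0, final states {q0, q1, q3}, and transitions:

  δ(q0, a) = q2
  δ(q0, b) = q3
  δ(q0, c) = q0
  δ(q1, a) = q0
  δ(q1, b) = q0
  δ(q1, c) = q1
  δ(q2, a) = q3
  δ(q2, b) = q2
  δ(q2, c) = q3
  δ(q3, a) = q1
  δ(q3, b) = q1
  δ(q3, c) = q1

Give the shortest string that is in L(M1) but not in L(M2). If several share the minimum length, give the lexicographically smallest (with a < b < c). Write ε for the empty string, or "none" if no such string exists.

The string ab is accepted by M1 but not by M2.
No shorter string lies in the difference, and ab is the lexicographically first length-2 string in L(M1) \ L(M2).

ab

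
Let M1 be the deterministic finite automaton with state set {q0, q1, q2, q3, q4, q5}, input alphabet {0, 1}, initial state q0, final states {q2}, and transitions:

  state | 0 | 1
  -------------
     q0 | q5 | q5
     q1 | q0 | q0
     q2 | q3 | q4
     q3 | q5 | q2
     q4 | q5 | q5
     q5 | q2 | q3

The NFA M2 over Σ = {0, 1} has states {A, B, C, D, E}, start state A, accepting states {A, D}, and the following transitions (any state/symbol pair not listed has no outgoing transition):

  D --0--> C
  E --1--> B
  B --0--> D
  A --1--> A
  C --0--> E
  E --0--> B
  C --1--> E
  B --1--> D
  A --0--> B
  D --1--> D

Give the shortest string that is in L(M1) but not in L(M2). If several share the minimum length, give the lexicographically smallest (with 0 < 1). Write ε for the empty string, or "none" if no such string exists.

10

The string 10 is accepted by M1 but not by M2.
No shorter string lies in the difference, and 10 is the lexicographically first length-2 string in L(M1) \ L(M2).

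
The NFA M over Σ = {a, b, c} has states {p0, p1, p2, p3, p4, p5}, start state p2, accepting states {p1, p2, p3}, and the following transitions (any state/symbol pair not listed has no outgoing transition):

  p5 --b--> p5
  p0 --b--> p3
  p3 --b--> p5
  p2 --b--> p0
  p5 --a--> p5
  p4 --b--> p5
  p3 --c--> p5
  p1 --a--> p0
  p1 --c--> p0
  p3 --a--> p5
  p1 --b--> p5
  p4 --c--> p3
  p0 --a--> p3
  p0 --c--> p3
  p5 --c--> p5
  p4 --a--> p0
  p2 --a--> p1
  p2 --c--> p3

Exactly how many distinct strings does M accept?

12

The useful subgraph on states {p0, p1, p2, p3} is acyclic, so L(M) is finite; the longest accepting path visits 4 useful states, giving maximum string length 3.
Counting accepting paths from p2 by length: 1 of length 0, 2 of length 1, 3 of length 2, 6 of length 3. Total 12.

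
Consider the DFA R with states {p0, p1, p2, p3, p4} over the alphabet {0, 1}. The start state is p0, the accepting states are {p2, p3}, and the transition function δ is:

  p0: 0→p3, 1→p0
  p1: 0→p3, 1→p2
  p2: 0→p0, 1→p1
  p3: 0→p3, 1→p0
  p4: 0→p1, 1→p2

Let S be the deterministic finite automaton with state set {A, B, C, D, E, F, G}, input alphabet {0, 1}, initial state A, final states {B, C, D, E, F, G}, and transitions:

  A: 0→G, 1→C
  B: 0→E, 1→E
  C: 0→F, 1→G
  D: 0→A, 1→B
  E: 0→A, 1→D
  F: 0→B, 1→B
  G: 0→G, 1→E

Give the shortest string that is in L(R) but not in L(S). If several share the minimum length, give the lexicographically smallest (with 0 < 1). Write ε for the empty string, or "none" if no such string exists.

010

The string 010 is accepted by R but not by S.
No shorter string lies in the difference, and 010 is the lexicographically first length-3 string in L(R) \ L(S).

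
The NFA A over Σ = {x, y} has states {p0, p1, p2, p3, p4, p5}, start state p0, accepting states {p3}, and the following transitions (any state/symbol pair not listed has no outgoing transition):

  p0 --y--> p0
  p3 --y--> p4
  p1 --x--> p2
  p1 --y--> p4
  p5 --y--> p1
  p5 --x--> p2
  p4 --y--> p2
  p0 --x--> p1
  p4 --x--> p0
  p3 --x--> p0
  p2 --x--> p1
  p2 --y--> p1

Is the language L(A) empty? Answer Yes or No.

Yes

The states reachable from the start state are {p0, p1, p2, p4}.
None of the accepting states {p3} is reachable, so no string is accepted and L(A) = ∅.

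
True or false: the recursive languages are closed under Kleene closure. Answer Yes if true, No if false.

For an input w of length n, decide by dynamic programming over positions 0..n whether w factors into blocks from L, calling the decider for L on each of the O(n²) substrings; every call halts, so this decides L*.
So the recursive languages are closed under Kleene star.

Yes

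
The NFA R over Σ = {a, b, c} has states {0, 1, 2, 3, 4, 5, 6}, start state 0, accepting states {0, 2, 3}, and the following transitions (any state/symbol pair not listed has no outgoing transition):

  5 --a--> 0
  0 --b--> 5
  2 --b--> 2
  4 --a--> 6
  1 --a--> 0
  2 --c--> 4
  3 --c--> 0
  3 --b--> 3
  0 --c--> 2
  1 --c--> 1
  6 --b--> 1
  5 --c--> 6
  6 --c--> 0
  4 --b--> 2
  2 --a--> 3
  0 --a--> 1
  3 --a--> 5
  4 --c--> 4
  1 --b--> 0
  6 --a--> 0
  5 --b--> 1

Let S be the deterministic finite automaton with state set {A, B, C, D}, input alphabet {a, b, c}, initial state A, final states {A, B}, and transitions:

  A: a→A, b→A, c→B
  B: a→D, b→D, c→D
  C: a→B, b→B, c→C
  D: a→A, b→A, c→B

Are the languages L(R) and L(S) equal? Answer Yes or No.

No

The string ca is accepted by R but rejected by S.
So L(R) ≠ L(S).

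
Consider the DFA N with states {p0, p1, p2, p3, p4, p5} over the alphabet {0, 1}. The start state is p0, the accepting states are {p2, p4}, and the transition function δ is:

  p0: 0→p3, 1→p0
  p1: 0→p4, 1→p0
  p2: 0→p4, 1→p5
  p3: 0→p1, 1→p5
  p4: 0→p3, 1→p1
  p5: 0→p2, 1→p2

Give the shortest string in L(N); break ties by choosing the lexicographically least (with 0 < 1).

000

A breadth-first search from p0 reaches an accepting state first via the path p0 → p3 → p1 → p4 on input 000.
No string of length < 3 is accepted (BFS exhausts all shorter strings without reaching an accepting state), and 000 is the lexicographically least accepting string of length 3.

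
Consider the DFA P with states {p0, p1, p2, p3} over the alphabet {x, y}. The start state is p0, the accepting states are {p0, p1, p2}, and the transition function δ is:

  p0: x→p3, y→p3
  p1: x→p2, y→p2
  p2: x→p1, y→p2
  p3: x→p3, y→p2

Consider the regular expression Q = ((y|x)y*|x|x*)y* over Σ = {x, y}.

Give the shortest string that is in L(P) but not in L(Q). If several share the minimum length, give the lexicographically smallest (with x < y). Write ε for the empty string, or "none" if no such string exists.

xyx

The string xyx is accepted by P but not by Q.
No shorter string lies in the difference, and xyx is the lexicographically first length-3 string in L(P) \ L(Q).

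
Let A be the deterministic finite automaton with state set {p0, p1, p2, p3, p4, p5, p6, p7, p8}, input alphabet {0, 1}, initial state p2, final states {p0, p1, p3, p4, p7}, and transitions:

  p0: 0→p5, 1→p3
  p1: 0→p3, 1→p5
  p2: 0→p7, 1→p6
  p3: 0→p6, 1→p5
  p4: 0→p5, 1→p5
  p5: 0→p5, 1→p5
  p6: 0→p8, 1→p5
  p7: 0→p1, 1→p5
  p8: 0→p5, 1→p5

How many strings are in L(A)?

3

The useful subgraph on states {p1, p2, p3, p7} is acyclic, so L(A) is finite; the longest accepting path visits 4 useful states, giving maximum string length 3.
Counting accepting paths from p2 by length: 1 of length 1, 1 of length 2, 1 of length 3. Total 3.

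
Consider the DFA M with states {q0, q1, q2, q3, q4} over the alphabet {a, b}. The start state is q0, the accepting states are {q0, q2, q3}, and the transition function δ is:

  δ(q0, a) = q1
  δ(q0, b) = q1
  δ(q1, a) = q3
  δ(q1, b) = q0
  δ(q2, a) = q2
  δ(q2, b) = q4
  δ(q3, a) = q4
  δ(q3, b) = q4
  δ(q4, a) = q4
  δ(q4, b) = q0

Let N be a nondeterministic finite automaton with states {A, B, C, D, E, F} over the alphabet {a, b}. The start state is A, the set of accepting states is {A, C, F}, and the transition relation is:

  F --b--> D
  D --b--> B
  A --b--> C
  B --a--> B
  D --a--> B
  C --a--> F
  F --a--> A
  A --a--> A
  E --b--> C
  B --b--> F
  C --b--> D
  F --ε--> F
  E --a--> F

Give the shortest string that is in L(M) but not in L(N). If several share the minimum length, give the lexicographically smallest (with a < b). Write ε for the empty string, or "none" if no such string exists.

The string bb is accepted by M but not by N.
No shorter string lies in the difference, and bb is the lexicographically first length-2 string in L(M) \ L(N).

bb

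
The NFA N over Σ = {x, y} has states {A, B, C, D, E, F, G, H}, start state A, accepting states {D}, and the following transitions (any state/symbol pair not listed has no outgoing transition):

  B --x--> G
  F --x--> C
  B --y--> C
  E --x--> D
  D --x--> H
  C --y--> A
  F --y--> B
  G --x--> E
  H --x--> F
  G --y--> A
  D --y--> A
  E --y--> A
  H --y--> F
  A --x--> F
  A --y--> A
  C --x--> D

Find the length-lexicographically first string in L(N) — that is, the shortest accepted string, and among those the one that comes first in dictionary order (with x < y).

xxx

A breadth-first search from A reaches an accepting state first via the path A → F → C → D on input xxx.
No string of length < 3 is accepted (BFS exhausts all shorter strings without reaching an accepting state), and xxx is the lexicographically least accepting string of length 3.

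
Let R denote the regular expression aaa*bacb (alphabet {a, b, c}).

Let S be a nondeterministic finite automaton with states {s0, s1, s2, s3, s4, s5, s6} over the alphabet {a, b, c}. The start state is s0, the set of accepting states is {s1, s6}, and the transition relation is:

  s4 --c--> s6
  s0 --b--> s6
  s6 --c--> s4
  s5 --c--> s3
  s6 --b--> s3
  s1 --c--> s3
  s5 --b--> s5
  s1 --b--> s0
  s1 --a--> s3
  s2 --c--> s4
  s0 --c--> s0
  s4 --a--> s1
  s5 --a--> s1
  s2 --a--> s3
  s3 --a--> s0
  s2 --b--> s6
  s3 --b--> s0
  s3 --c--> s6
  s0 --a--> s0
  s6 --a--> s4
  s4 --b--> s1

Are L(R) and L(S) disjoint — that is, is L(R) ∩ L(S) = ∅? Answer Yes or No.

Converting the expression R to a DFA (subset construction, then merging equivalent states) gives the minimal DFA with states {r0, r1, r2, r3, r4, r5, r6, r7}, start state r0, accepting states {r7} and transitions r0: a→r1, b→r2, c→r2; r1: a→r3, b→r2, c→r2; r2: a→r2, b→r2, c→r2; r3: a→r3, b→r4, c→r2; r4: a→r5, b→r2, c→r2; r5: a→r2, b→r2, c→r6; r6: a→r2, b→r7, c→r2; r7: a→r2, b→r2, c→r2.
Exploring the product automaton R × S from the start pair (r0, s0), following both machines on each input symbol, reaches 12 state pairs: (r0, s0), (r1, s0), (r2, s6), (r2, s0), (r3, s0), (r2, s4), (r2, s3), (r4, s6), (r2, s1), (r5, s4), (r6, s6), (r7, s3).
R accepts in {r7} and S accepts in {s1, s6}; no reachable pair has both components accepting, so no string drives both machines to acceptance simultaneously and L(R) ∩ L(S) = ∅.
So no string is accepted by both, and the intersection is empty.

Yes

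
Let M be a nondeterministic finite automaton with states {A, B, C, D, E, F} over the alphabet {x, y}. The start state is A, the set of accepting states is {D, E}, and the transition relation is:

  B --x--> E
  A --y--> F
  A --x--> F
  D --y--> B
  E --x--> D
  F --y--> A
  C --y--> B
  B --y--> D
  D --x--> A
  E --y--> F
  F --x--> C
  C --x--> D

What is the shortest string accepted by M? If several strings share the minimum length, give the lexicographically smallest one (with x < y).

A breadth-first search from A reaches an accepting state first via the path A → F → C → D on input xxx.
No string of length < 3 is accepted (BFS exhausts all shorter strings without reaching an accepting state), and xxx is the lexicographically least accepting string of length 3.

xxx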